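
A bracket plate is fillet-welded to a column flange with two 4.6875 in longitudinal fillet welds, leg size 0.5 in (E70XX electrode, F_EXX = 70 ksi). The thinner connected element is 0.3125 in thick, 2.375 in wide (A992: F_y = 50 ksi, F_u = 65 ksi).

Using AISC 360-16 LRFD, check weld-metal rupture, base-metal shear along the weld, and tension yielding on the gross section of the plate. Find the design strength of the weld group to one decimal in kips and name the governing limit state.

Weld metal: throat = 0.707×0.5 = 0.3535 in, L = 2×4.6875 = 9.375 in. φR_n = 0.75 × 0.6 × 70 × 0.3535 × 9.375 = 104.4 kips.
Base metal shear (0.3125 in plate): yield φR_n = 1.0×0.6×50×0.3125×9.375 = 87.9 kips; rupture φR_n = 0.75×0.6×65×0.3125×9.375 = 85.7 kips; take 85.7 kips (rupture).
Tension yield (gross): A_g = 2.375×0.3125 = 0.74219 in². φR_n = 0.90 × 50 × 0.74219 = 33.4 kips.
Governing: min(104.4, 85.7, 33.4) = 33.4 kips → gross-section yield.

33.4 kips (gross-section yield governs)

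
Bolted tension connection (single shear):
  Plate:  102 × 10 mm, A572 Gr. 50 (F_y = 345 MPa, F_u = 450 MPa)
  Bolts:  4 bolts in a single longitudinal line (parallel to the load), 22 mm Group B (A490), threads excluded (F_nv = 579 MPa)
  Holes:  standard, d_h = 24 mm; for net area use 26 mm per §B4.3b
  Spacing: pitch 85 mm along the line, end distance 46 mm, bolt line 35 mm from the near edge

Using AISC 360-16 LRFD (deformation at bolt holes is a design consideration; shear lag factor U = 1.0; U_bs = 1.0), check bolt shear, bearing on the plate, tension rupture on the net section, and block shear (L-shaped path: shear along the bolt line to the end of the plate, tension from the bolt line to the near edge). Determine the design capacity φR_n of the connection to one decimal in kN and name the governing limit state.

Bolt shear: A_b = π(22)²/4 = 380.13 mm². φR_n = 0.75 × 579 × 380.13 × 4 × 1 = 660.3 kN.
Bearing (10 mm plate, F_u = 450 MPa): end bolts L_c = 46 − 24/2 = 34, R_n = min(1.2×34×10×450, 2.4×22×10×450) = 183.6 kN/bolt; interior L_c = 85 − 24 = 61, R_n = 237.6 kN/bolt. φR_n = 0.75 × (1×183.6 + 3×237.6) = 672.3 kN.
Tension rupture (net): A_n = (102 − 1×26)×10 = 760 mm² (U = 1.0, A_e = A_n). φR_n = 0.75 × 450 × 760 = 256.5 kN.
Block shear: shear path 1×[46+3×85] = 1×301 mm, A_gv = 3010, A_nv = 1×(301 − 3.5×26)×10 = 2100 mm²; tension to near edge: (35 − 0.5×26)×10 = 220 mm². R_n = min(0.6×450×2100, 0.6×345×3010) + 1.0×450×220 = min(567, 623.07) + 99 = 666 kN. φR_n = 0.75 × 666 = 499.5 kN.
Governing: min(660.3, 672.3, 256.5, 499.5) = 256.5 kN → net-section rupture.

256.5 kN (net-section rupture governs)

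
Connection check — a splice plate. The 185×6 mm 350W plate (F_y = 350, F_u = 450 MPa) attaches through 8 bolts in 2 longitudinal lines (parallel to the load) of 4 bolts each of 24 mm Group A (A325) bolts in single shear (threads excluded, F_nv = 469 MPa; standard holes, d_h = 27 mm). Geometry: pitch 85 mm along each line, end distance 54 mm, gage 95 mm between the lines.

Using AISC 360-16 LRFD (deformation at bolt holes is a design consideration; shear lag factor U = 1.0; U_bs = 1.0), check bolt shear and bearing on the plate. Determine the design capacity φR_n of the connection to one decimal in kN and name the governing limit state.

Bolt shear: A_b = π(24)²/4 = 452.39 mm². φR_n = 0.75 × 469 × 452.39 × 8 × 1 = 1273.0 kN.
Bearing (6 mm plate, F_u = 450 MPa): end bolts L_c = 54 − 27/2 = 40.5, R_n = min(1.2×40.5×6×450, 2.4×24×6×450) = 131.22 kN/bolt; interior L_c = 85 − 27 = 58, R_n = 155.52 kN/bolt. φR_n = 0.75 × (2×131.22 + 6×155.52) = 896.7 kN.
Governing: min(1273.0, 896.7) = 896.7 kN → bearing.

896.7 kN (bearing governs)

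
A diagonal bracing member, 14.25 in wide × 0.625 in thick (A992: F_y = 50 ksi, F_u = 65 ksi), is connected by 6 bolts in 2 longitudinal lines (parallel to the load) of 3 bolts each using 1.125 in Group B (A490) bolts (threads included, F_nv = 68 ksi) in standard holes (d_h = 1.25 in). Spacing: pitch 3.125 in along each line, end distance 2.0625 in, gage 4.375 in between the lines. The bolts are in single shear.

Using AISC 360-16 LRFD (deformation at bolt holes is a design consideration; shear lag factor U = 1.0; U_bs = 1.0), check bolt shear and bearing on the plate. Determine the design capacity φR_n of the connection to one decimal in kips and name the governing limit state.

304.2 kips (bolt shear governs)

Bolt shear: A_b = π(1.125)²/4 = 0.99402 in². φR_n = 0.75 × 68 × 0.99402 × 6 × 1 = 304.2 kips.
Bearing (0.625 in plate, F_u = 65 ksi): end bolts L_c = 2.0625 − 1.25/2 = 1.4375, R_n = min(1.2×1.4375×0.625×65, 2.4×1.125×0.625×65) = 70.078 kips/bolt; interior L_c = 3.125 − 1.25 = 1.875, R_n = 91.406 kips/bolt. φR_n = 0.75 × (2×70.078 + 4×91.406) = 379.3 kips.
Governing: min(304.2, 379.3) = 304.2 kips → bolt shear.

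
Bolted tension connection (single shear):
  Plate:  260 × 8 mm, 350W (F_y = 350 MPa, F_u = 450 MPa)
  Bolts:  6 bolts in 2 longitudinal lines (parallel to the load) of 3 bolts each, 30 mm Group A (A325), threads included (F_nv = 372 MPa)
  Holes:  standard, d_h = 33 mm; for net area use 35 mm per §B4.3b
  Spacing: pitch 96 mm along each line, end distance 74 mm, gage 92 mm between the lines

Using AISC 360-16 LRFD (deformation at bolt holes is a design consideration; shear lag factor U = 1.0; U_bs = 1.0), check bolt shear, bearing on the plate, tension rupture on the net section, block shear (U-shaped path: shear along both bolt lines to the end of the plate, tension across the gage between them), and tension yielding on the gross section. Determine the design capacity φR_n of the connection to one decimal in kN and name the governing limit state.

Bolt shear: A_b = π(30)²/4 = 706.86 mm². φR_n = 0.75 × 372 × 706.86 × 6 × 1 = 1183.3 kN.
Bearing (8 mm plate, F_u = 450 MPa): end bolts L_c = 74 − 33/2 = 57.5, R_n = min(1.2×57.5×8×450, 2.4×30×8×450) = 248.4 kN/bolt; interior L_c = 96 − 33 = 63, R_n = 259.2 kN/bolt. φR_n = 0.75 × (2×248.4 + 4×259.2) = 1150.2 kN.
Tension rupture (net): A_n = (260 − 2×35)×8 = 1520 mm² (U = 1.0, A_e = A_n). φR_n = 0.75 × 450 × 1520 = 513.0 kN.
Block shear: shear path 2×[74+2×96] = 2×266 mm, A_gv = 4256, A_nv = 2×(266 − 2.5×35)×8 = 2856 mm²; tension across gage: (92 − 1×35)×8 = 456 mm². R_n = min(0.6×450×2856, 0.6×350×4256) + 1.0×450×456 = min(771.12, 893.76) + 205.2 = 976.32 kN. φR_n = 0.75 × 976.32 = 732.2 kN.
Tension yield (gross): A_g = 260×8 = 2080 mm². φR_n = 0.90 × 350 × 2080 = 655.2 kN.
Governing: min(1183.3, 1150.2, 513.0, 732.2, 655.2) = 513.0 kN → net-section rupture.

513.0 kN (net-section rupture governs)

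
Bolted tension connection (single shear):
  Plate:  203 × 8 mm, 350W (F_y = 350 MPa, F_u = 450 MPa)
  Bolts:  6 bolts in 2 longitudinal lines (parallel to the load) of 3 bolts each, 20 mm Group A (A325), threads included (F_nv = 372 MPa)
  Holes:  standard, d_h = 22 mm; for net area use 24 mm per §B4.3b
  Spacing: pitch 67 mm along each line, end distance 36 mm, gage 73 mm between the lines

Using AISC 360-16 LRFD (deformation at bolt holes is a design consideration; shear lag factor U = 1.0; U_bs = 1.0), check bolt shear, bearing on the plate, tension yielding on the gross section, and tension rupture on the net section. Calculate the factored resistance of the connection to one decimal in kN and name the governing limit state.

Bolt shear: A_b = π(20)²/4 = 314.16 mm². φR_n = 0.75 × 372 × 314.16 × 6 × 1 = 525.9 kN.
Bearing (8 mm plate, F_u = 450 MPa): end bolts L_c = 36 − 22/2 = 25, R_n = min(1.2×25×8×450, 2.4×20×8×450) = 108 kN/bolt; interior L_c = 67 − 22 = 45, R_n = 172.8 kN/bolt. φR_n = 0.75 × (2×108 + 4×172.8) = 680.4 kN.
Tension yield (gross): A_g = 203×8 = 1624 mm². φR_n = 0.90 × 350 × 1624 = 511.6 kN.
Tension rupture (net): A_n = (203 − 2×24)×8 = 1240 mm² (U = 1.0, A_e = A_n). φR_n = 0.75 × 450 × 1240 = 418.5 kN.
Governing: min(525.9, 680.4, 511.6, 418.5) = 418.5 kN → net-section rupture.

418.5 kN (net-section rupture governs)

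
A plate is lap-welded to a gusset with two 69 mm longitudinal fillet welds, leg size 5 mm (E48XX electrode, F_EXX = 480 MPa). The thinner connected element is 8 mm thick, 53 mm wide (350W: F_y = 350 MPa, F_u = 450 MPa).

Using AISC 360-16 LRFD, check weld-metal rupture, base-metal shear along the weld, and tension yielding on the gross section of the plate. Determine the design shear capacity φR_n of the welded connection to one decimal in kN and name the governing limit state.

Weld metal: throat = 0.707×5 = 3.535 mm, L = 2×69 = 138 mm. φR_n = 0.75 × 0.6 × 480 × 3.535 × 138 = 105.4 kN.
Base metal shear (8 mm plate): yield φR_n = 1.0×0.6×350×8×138 = 231.8 kN; rupture φR_n = 0.75×0.6×450×8×138 = 223.6 kN; take 223.6 kN (rupture).
Tension yield (gross): A_g = 53×8 = 424 mm². φR_n = 0.90 × 350 × 424 = 133.6 kN.
Governing: min(105.4, 223.6, 133.6) = 105.4 kN → weld metal.

105.4 kN (weld metal governs)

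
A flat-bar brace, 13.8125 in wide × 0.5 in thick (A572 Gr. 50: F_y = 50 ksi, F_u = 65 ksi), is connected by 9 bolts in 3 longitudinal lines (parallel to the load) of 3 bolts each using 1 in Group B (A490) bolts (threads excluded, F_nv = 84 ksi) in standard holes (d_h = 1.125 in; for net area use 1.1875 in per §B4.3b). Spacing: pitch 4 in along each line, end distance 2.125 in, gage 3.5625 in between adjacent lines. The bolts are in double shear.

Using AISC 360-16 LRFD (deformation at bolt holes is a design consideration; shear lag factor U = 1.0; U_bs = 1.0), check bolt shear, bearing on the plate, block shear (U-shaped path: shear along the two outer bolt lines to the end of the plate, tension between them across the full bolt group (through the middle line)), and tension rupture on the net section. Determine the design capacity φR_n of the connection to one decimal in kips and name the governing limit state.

249.8 kips (net-section rupture governs)

Bolt shear: A_b = π(1)²/4 = 0.7854 in². φR_n = 0.75 × 84 × 0.7854 × 9 × 2 = 890.6 kips.
Bearing (0.5 in plate, F_u = 65 ksi): end bolts L_c = 2.125 − 1.125/2 = 1.5625, R_n = min(1.2×1.5625×0.5×65, 2.4×1×0.5×65) = 60.938 kips/bolt; interior L_c = 4 − 1.125 = 2.875, R_n = 78 kips/bolt. φR_n = 0.75 × (3×60.938 + 6×78) = 488.1 kips.
Block shear: shear path 2×[2.125+2×4] = 2×10.125 in, A_gv = 10.125, A_nv = 2×(10.125 − 2.5×1.1875)×0.5 = 7.1563 in²; tension across gage: (7.125 − 2×1.1875)×0.5 = 2.375 in². R_n = min(0.6×65×7.1563, 0.6×50×10.125) + 1.0×65×2.375 = min(279.1, 303.75) + 154.38 = 433.48 kips. φR_n = 0.75 × 433.48 = 325.1 kips.
Tension rupture (net): A_n = (13.8125 − 3×1.1875)×0.5 = 5.125 in² (U = 1.0, A_e = A_n). φR_n = 0.75 × 65 × 5.125 = 249.8 kips.
Governing: min(890.6, 488.1, 325.1, 249.8) = 249.8 kips → net-section rupture.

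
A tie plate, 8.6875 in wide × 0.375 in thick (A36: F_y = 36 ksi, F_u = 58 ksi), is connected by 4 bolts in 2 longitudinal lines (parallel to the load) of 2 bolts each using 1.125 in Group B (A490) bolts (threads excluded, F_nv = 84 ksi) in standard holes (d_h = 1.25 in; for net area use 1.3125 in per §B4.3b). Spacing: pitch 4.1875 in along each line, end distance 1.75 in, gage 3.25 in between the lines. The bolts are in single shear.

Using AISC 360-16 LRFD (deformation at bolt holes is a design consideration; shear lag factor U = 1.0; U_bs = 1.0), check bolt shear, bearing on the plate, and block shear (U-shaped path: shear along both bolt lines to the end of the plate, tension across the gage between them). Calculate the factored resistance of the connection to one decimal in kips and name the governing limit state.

103.7 kips (block shear governs)

Bolt shear: A_b = π(1.125)²/4 = 0.99402 in². φR_n = 0.75 × 84 × 0.99402 × 4 × 1 = 250.5 kips.
Bearing (0.375 in plate, F_u = 58 ksi): end bolts L_c = 1.75 − 1.25/2 = 1.125, R_n = min(1.2×1.125×0.375×58, 2.4×1.125×0.375×58) = 29.363 kips/bolt; interior L_c = 4.1875 − 1.25 = 2.9375, R_n = 58.725 kips/bolt. φR_n = 0.75 × (2×29.363 + 2×58.725) = 132.1 kips.
Block shear: shear path 2×[1.75+1×4.1875] = 2×5.9375 in, A_gv = 4.4531, A_nv = 2×(5.9375 − 1.5×1.3125)×0.375 = 2.9766 in²; tension across gage: (3.25 − 1×1.3125)×0.375 = 0.72656 in². R_n = min(0.6×58×2.9766, 0.6×36×4.4531) + 1.0×58×0.72656 = min(103.59, 96.187) + 42.14 = 138.33 kips. φR_n = 0.75 × 138.33 = 103.7 kips.
Governing: min(250.5, 132.1, 103.7) = 103.7 kips → block shear.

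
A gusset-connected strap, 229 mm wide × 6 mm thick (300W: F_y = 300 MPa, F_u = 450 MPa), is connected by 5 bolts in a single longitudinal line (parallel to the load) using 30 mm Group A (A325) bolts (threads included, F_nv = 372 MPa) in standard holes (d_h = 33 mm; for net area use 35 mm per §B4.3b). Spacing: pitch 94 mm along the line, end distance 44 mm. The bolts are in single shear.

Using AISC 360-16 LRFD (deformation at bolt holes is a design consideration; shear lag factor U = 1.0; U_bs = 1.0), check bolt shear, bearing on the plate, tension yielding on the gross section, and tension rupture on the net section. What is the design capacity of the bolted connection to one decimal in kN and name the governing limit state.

371.0 kN (gross-section yield governs)

Bolt shear: A_b = π(30)²/4 = 706.86 mm². φR_n = 0.75 × 372 × 706.86 × 5 × 1 = 986.1 kN.
Bearing (6 mm plate, F_u = 450 MPa): end bolts L_c = 44 − 33/2 = 27.5, R_n = min(1.2×27.5×6×450, 2.4×30×6×450) = 89.1 kN/bolt; interior L_c = 94 − 33 = 61, R_n = 194.4 kN/bolt. φR_n = 0.75 × (1×89.1 + 4×194.4) = 650.0 kN.
Tension yield (gross): A_g = 229×6 = 1374 mm². φR_n = 0.90 × 300 × 1374 = 371.0 kN.
Tension rupture (net): A_n = (229 − 1×35)×6 = 1164 mm² (U = 1.0, A_e = A_n). φR_n = 0.75 × 450 × 1164 = 392.9 kN.
Governing: min(986.1, 650.0, 371.0, 392.9) = 371.0 kN → gross-section yield.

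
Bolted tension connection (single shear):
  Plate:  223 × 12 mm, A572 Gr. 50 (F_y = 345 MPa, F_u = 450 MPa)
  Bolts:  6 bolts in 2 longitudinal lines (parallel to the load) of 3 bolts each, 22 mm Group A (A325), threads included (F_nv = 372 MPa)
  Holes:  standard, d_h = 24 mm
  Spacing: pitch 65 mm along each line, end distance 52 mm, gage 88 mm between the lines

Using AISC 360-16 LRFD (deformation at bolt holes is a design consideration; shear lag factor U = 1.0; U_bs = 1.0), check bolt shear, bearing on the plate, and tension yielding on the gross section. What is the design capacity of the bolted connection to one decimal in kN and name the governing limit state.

Bolt shear: A_b = π(22)²/4 = 380.13 mm². φR_n = 0.75 × 372 × 380.13 × 6 × 1 = 636.3 kN.
Bearing (12 mm plate, F_u = 450 MPa): end bolts L_c = 52 − 24/2 = 40, R_n = min(1.2×40×12×450, 2.4×22×12×450) = 259.2 kN/bolt; interior L_c = 65 − 24 = 41, R_n = 265.68 kN/bolt. φR_n = 0.75 × (2×259.2 + 4×265.68) = 1185.8 kN.
Tension yield (gross): A_g = 223×12 = 2676 mm². φR_n = 0.90 × 345 × 2676 = 830.9 kN.
Governing: min(636.3, 1185.8, 830.9) = 636.3 kN → bolt shear.

636.3 kN (bolt shear governs)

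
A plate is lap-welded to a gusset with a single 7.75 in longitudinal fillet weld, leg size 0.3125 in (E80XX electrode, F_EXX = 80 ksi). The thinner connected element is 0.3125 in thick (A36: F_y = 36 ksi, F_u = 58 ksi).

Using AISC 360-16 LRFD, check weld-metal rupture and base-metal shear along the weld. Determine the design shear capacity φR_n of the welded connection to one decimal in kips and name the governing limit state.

Weld metal: throat = 0.707×0.3125 = 0.22094 in, L = 7.75 in. φR_n = 0.75 × 0.6 × 80 × 0.22094 × 7.75 = 61.6 kips.
Base metal shear (0.3125 in plate): yield φR_n = 1.0×0.6×36×0.3125×7.75 = 52.3 kips; rupture φR_n = 0.75×0.6×58×0.3125×7.75 = 63.2 kips; take 52.3 kips (yield).
Governing: min(61.6, 52.3) = 52.3 kips → base-metal shear.

52.3 kips (base-metal shear governs)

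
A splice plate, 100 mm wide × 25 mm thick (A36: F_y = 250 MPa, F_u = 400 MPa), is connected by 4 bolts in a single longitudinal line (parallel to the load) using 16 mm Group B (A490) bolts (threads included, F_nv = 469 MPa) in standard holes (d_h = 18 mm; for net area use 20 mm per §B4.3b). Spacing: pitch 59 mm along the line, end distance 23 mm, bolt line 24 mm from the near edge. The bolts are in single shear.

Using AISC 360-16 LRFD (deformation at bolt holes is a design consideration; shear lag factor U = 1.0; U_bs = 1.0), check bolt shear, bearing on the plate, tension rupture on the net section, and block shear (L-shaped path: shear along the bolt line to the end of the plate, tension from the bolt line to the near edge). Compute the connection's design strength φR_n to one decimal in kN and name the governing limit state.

Bolt shear: A_b = π(16)²/4 = 201.06 mm². φR_n = 0.75 × 469 × 201.06 × 4 × 1 = 282.9 kN.
Bearing (25 mm plate, F_u = 400 MPa): end bolts L_c = 23 − 18/2 = 14, R_n = min(1.2×14×25×400, 2.4×16×25×400) = 168 kN/bolt; interior L_c = 59 − 18 = 41, R_n = 384 kN/bolt. φR_n = 0.75 × (1×168 + 3×384) = 990.0 kN.
Tension rupture (net): A_n = (100 − 1×20)×25 = 2000 mm² (U = 1.0, A_e = A_n). φR_n = 0.75 × 400 × 2000 = 600.0 kN.
Block shear: shear path 1×[23+3×59] = 1×200 mm, A_gv = 5000, A_nv = 1×(200 − 3.5×20)×25 = 3250 mm²; tension to near edge: (24 − 0.5×20)×25 = 350 mm². R_n = min(0.6×400×3250, 0.6×250×5000) + 1.0×400×350 = min(780, 750) + 140 = 890 kN. φR_n = 0.75 × 890 = 667.5 kN.
Governing: min(282.9, 990.0, 600.0, 667.5) = 282.9 kN → bolt shear.

282.9 kN (bolt shear governs)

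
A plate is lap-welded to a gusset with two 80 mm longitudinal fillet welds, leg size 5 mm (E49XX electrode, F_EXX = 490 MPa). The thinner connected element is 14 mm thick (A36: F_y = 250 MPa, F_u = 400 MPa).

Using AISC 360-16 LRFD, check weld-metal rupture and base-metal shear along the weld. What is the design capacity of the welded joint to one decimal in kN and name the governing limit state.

Weld metal: throat = 0.707×5 = 3.535 mm, L = 2×80 = 160 mm. φR_n = 0.75 × 0.6 × 490 × 3.535 × 160 = 124.7 kN.
Base metal shear (14 mm plate): yield φR_n = 1.0×0.6×250×14×160 = 336.0 kN; rupture φR_n = 0.75×0.6×400×14×160 = 403.2 kN; take 336.0 kN (yield).
Governing: min(124.7, 336.0) = 124.7 kN → weld metal.

124.7 kN (weld metal governs)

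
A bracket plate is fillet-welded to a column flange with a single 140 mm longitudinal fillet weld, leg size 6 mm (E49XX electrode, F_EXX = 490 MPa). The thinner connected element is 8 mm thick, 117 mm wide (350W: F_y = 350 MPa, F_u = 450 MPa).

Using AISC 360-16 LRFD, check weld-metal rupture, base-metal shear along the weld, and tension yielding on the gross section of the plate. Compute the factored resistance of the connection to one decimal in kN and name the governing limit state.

131.0 kN (weld metal governs)

Weld metal: throat = 0.707×6 = 4.242 mm, L = 140 mm. φR_n = 0.75 × 0.6 × 490 × 4.242 × 140 = 131.0 kN.
Base metal shear (8 mm plate): yield φR_n = 1.0×0.6×350×8×140 = 235.2 kN; rupture φR_n = 0.75×0.6×450×8×140 = 226.8 kN; take 226.8 kN (rupture).
Tension yield (gross): A_g = 117×8 = 936 mm². φR_n = 0.90 × 350 × 936 = 294.8 kN.
Governing: min(131.0, 226.8, 294.8) = 131.0 kN → weld metal.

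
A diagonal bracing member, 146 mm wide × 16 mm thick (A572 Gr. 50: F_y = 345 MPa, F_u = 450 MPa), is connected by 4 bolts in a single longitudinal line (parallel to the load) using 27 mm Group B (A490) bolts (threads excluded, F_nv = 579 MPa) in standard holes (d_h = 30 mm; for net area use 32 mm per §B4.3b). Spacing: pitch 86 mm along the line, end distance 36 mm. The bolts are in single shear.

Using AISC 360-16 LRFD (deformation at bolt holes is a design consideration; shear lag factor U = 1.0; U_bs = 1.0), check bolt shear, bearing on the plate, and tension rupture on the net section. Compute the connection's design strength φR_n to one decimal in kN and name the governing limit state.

Bolt shear: A_b = π(27)²/4 = 572.56 mm². φR_n = 0.75 × 579 × 572.56 × 4 × 1 = 994.5 kN.
Bearing (16 mm plate, F_u = 450 MPa): end bolts L_c = 36 − 30/2 = 21, R_n = min(1.2×21×16×450, 2.4×27×16×450) = 181.44 kN/bolt; interior L_c = 86 − 30 = 56, R_n = 466.56 kN/bolt. φR_n = 0.75 × (1×181.44 + 3×466.56) = 1185.8 kN.
Tension rupture (net): A_n = (146 − 1×32)×16 = 1824 mm² (U = 1.0, A_e = A_n). φR_n = 0.75 × 450 × 1824 = 615.6 kN.
Governing: min(994.5, 1185.8, 615.6) = 615.6 kN → net-section rupture.

615.6 kN (net-section rupture governs)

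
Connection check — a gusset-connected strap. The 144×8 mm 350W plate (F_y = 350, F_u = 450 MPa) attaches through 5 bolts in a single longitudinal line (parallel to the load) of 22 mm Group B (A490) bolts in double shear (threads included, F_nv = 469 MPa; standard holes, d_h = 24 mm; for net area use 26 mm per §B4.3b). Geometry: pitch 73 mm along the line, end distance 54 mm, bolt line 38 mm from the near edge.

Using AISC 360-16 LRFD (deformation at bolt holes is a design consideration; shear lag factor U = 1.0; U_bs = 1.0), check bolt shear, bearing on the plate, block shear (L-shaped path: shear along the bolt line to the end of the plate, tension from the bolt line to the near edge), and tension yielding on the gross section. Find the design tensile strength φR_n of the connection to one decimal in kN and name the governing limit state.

Bolt shear: A_b = π(22)²/4 = 380.13 mm². φR_n = 0.75 × 469 × 380.13 × 5 × 2 = 1337.1 kN.
Bearing (8 mm plate, F_u = 450 MPa): end bolts L_c = 54 − 24/2 = 42, R_n = min(1.2×42×8×450, 2.4×22×8×450) = 181.44 kN/bolt; interior L_c = 73 − 24 = 49, R_n = 190.08 kN/bolt. φR_n = 0.75 × (1×181.44 + 4×190.08) = 706.3 kN.
Block shear: shear path 1×[54+4×73] = 1×346 mm, A_gv = 2768, A_nv = 1×(346 − 4.5×26)×8 = 1832 mm²; tension to near edge: (38 − 0.5×26)×8 = 200 mm². R_n = min(0.6×450×1832, 0.6×350×2768) + 1.0×450×200 = min(494.64, 581.28) + 90 = 584.64 kN. φR_n = 0.75 × 584.64 = 438.5 kN.
Tension yield (gross): A_g = 144×8 = 1152 mm². φR_n = 0.90 × 350 × 1152 = 362.9 kN.
Governing: min(1337.1, 706.3, 438.5, 362.9) = 362.9 kN → gross-section yield.

362.9 kN (gross-section yield governs)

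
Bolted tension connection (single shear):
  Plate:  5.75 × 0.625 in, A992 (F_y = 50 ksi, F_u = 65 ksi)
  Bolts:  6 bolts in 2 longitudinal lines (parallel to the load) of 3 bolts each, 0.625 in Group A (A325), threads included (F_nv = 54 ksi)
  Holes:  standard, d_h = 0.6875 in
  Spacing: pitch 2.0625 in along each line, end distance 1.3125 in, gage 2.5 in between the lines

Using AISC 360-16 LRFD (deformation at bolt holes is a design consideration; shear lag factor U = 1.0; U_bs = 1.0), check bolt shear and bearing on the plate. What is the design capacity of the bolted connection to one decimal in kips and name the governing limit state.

Bolt shear: A_b = π(0.625)²/4 = 0.3068 in². φR_n = 0.75 × 54 × 0.3068 × 6 × 1 = 74.6 kips.
Bearing (0.625 in plate, F_u = 65 ksi): end bolts L_c = 1.3125 − 0.6875/2 = 0.96875, R_n = min(1.2×0.96875×0.625×65, 2.4×0.625×0.625×65) = 47.227 kips/bolt; interior L_c = 2.0625 − 0.6875 = 1.375, R_n = 60.938 kips/bolt. φR_n = 0.75 × (2×47.227 + 4×60.938) = 253.7 kips.
Governing: min(74.6, 253.7) = 74.6 kips → bolt shear.

74.6 kips (bolt shear governs)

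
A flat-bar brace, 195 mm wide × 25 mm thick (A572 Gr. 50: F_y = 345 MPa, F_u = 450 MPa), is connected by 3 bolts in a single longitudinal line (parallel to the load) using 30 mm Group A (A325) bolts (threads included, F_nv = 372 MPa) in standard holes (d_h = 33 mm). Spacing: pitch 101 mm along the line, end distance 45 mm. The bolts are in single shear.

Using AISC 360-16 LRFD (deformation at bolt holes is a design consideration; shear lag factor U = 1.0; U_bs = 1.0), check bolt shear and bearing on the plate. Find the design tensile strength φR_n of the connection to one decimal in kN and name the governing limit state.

Bolt shear: A_b = π(30)²/4 = 706.86 mm². φR_n = 0.75 × 372 × 706.86 × 3 × 1 = 591.6 kN.
Bearing (25 mm plate, F_u = 450 MPa): end bolts L_c = 45 − 33/2 = 28.5, R_n = min(1.2×28.5×25×450, 2.4×30×25×450) = 384.75 kN/bolt; interior L_c = 101 − 33 = 68, R_n = 810 kN/bolt. φR_n = 0.75 × (1×384.75 + 2×810) = 1503.6 kN.
Governing: min(591.6, 1503.6) = 591.6 kN → bolt shear.

591.6 kN (bolt shear governs)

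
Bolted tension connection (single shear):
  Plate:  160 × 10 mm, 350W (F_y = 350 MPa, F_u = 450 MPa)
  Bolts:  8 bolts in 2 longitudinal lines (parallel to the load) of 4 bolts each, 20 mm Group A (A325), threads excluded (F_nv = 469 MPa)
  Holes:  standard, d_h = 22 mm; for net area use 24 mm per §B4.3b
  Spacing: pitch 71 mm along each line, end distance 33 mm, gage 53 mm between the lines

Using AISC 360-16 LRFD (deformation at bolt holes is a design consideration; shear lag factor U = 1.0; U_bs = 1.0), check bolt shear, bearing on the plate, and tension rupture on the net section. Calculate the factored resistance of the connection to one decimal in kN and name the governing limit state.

378.0 kN (net-section rupture governs)

Bolt shear: A_b = π(20)²/4 = 314.16 mm². φR_n = 0.75 × 469 × 314.16 × 8 × 1 = 884.0 kN.
Bearing (10 mm plate, F_u = 450 MPa): end bolts L_c = 33 − 22/2 = 22, R_n = min(1.2×22×10×450, 2.4×20×10×450) = 118.8 kN/bolt; interior L_c = 71 − 22 = 49, R_n = 216 kN/bolt. φR_n = 0.75 × (2×118.8 + 6×216) = 1150.2 kN.
Tension rupture (net): A_n = (160 − 2×24)×10 = 1120 mm² (U = 1.0, A_e = A_n). φR_n = 0.75 × 450 × 1120 = 378.0 kN.
Governing: min(884.0, 1150.2, 378.0) = 378.0 kN → net-section rupture.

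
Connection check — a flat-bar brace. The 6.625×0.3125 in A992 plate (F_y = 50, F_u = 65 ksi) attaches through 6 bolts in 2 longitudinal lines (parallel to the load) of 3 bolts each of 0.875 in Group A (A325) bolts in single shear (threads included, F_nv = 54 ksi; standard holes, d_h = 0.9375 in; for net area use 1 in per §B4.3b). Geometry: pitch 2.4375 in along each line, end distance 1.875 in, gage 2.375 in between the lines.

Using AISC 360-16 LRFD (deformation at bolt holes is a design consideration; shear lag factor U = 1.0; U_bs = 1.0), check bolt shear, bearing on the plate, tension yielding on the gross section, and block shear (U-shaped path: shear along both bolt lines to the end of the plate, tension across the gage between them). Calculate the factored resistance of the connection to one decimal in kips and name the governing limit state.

93.2 kips (gross-section yield governs)

Bolt shear: A_b = π(0.875)²/4 = 0.60132 in². φR_n = 0.75 × 54 × 0.60132 × 6 × 1 = 146.1 kips.
Bearing (0.3125 in plate, F_u = 65 ksi): end bolts L_c = 1.875 − 0.9375/2 = 1.40625, R_n = min(1.2×1.40625×0.3125×65, 2.4×0.875×0.3125×65) = 34.277 kips/bolt; interior L_c = 2.4375 − 0.9375 = 1.5, R_n = 36.563 kips/bolt. φR_n = 0.75 × (2×34.277 + 4×36.563) = 161.1 kips.
Tension yield (gross): A_g = 6.625×0.3125 = 2.0703 in². φR_n = 0.90 × 50 × 2.0703 = 93.2 kips.
Block shear: shear path 2×[1.875+2×2.4375] = 2×6.75 in, A_gv = 4.2188, A_nv = 2×(6.75 − 2.5×1)×0.3125 = 2.6563 in²; tension across gage: (2.375 − 1×1)×0.3125 = 0.42969 in². R_n = min(0.6×65×2.6563, 0.6×50×4.2188) + 1.0×65×0.42969 = min(103.6, 126.56) + 27.93 = 131.53 kips. φR_n = 0.75 × 131.53 = 98.6 kips.
Governing: min(146.1, 161.1, 93.2, 98.6) = 93.2 kips → gross-section yield.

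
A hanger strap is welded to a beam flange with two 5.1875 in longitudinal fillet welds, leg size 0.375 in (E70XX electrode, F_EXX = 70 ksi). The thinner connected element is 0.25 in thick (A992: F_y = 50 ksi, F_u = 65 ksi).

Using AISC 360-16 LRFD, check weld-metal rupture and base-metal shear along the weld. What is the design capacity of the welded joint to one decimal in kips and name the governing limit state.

75.9 kips (base-metal shear governs)

Weld metal: throat = 0.707×0.375 = 0.26513 in, L = 2×5.1875 = 10.375 in. φR_n = 0.75 × 0.6 × 70 × 0.26513 × 10.375 = 86.6 kips.
Base metal shear (0.25 in plate): yield φR_n = 1.0×0.6×50×0.25×10.375 = 77.8 kips; rupture φR_n = 0.75×0.6×65×0.25×10.375 = 75.9 kips; take 75.9 kips (rupture).
Governing: min(86.6, 75.9) = 75.9 kips → base-metal shear.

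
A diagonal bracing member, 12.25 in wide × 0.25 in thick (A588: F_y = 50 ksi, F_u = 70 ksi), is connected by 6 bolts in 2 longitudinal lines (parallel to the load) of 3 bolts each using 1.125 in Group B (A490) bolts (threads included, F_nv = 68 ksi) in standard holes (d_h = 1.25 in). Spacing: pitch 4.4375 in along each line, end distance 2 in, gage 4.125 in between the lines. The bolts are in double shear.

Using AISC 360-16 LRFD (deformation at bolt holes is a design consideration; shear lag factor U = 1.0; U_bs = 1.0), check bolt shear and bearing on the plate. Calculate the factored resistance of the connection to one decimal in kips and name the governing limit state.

Bolt shear: A_b = π(1.125)²/4 = 0.99402 in². φR_n = 0.75 × 68 × 0.99402 × 6 × 2 = 608.3 kips.
Bearing (0.25 in plate, F_u = 70 ksi): end bolts L_c = 2 − 1.25/2 = 1.375, R_n = min(1.2×1.375×0.25×70, 2.4×1.125×0.25×70) = 28.875 kips/bolt; interior L_c = 4.4375 − 1.25 = 3.1875, R_n = 47.25 kips/bolt. φR_n = 0.75 × (2×28.875 + 4×47.25) = 185.1 kips.
Governing: min(608.3, 185.1) = 185.1 kips → bearing.

185.1 kips (bearing governs)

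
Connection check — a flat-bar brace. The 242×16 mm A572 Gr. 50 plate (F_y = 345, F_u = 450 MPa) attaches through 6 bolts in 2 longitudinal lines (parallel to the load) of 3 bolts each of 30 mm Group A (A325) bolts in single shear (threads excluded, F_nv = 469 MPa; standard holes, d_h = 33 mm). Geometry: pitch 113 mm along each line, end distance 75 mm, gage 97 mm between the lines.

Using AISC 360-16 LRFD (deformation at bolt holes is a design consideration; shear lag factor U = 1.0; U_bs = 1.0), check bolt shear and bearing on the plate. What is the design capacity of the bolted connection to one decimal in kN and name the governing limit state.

Bolt shear: A_b = π(30)²/4 = 706.86 mm². φR_n = 0.75 × 469 × 706.86 × 6 × 1 = 1491.8 kN.
Bearing (16 mm plate, F_u = 450 MPa): end bolts L_c = 75 − 33/2 = 58.5, R_n = min(1.2×58.5×16×450, 2.4×30×16×450) = 505.44 kN/bolt; interior L_c = 113 − 33 = 80, R_n = 518.4 kN/bolt. φR_n = 0.75 × (2×505.44 + 4×518.4) = 2313.4 kN.
Governing: min(1491.8, 2313.4) = 1491.8 kN → bolt shear.

1491.8 kN (bolt shear governs)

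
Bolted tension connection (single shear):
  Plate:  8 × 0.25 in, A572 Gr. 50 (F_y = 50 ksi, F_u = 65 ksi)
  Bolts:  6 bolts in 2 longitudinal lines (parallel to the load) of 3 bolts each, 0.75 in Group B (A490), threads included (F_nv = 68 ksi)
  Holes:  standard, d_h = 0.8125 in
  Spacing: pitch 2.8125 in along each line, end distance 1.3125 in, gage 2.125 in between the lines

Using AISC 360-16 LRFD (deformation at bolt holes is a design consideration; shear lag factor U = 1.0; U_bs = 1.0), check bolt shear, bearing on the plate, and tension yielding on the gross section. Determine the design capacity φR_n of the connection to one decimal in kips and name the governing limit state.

90.0 kips (gross-section yield governs)

Bolt shear: A_b = π(0.75)²/4 = 0.44179 in². φR_n = 0.75 × 68 × 0.44179 × 6 × 1 = 135.2 kips.
Bearing (0.25 in plate, F_u = 65 ksi): end bolts L_c = 1.3125 − 0.8125/2 = 0.90625, R_n = min(1.2×0.90625×0.25×65, 2.4×0.75×0.25×65) = 17.672 kips/bolt; interior L_c = 2.8125 − 0.8125 = 2, R_n = 29.25 kips/bolt. φR_n = 0.75 × (2×17.672 + 4×29.25) = 114.3 kips.
Tension yield (gross): A_g = 8×0.25 = 2 in². φR_n = 0.90 × 50 × 2 = 90.0 kips.
Governing: min(135.2, 114.3, 90.0) = 90.0 kips → gross-section yield.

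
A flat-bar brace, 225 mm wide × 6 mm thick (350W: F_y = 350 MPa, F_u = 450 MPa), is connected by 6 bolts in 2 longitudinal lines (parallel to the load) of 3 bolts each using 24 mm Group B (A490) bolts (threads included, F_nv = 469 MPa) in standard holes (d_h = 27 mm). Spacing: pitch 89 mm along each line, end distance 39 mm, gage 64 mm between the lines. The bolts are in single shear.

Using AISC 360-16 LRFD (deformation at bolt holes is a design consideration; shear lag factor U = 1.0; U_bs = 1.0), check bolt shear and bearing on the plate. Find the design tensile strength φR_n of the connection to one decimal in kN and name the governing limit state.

590.5 kN (bearing governs)

Bolt shear: A_b = π(24)²/4 = 452.39 mm². φR_n = 0.75 × 469 × 452.39 × 6 × 1 = 954.8 kN.
Bearing (6 mm plate, F_u = 450 MPa): end bolts L_c = 39 − 27/2 = 25.5, R_n = min(1.2×25.5×6×450, 2.4×24×6×450) = 82.62 kN/bolt; interior L_c = 89 − 27 = 62, R_n = 155.52 kN/bolt. φR_n = 0.75 × (2×82.62 + 4×155.52) = 590.5 kN.
Governing: min(954.8, 590.5) = 590.5 kN → bearing.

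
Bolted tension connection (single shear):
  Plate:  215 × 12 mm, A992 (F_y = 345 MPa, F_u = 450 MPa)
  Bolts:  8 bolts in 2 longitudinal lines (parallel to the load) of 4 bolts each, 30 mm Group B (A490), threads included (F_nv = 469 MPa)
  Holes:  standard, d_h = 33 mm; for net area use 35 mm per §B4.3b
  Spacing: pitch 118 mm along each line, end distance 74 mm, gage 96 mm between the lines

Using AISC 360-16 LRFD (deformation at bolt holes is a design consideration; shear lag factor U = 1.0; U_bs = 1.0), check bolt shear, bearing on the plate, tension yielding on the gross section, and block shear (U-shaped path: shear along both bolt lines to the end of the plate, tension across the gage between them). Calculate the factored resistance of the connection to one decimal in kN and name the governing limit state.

801.1 kN (gross-section yield governs)

Bolt shear: A_b = π(30)²/4 = 706.86 mm². φR_n = 0.75 × 469 × 706.86 × 8 × 1 = 1989.1 kN.
Bearing (12 mm plate, F_u = 450 MPa): end bolts L_c = 74 − 33/2 = 57.5, R_n = min(1.2×57.5×12×450, 2.4×30×12×450) = 372.6 kN/bolt; interior L_c = 118 − 33 = 85, R_n = 388.8 kN/bolt. φR_n = 0.75 × (2×372.6 + 6×388.8) = 2308.5 kN.
Tension yield (gross): A_g = 215×12 = 2580 mm². φR_n = 0.90 × 345 × 2580 = 801.1 kN.
Block shear: shear path 2×[74+3×118] = 2×428 mm, A_gv = 10272, A_nv = 2×(428 − 3.5×35)×12 = 7332 mm²; tension across gage: (96 − 1×35)×12 = 732 mm². R_n = min(0.6×450×7332, 0.6×345×10272) + 1.0×450×732 = min(1979.6, 2126.3) + 329.4 = 2309 kN. φR_n = 0.75 × 2309 = 1731.8 kN.
Governing: min(1989.1, 2308.5, 801.1, 1731.8) = 801.1 kN → gross-section yield.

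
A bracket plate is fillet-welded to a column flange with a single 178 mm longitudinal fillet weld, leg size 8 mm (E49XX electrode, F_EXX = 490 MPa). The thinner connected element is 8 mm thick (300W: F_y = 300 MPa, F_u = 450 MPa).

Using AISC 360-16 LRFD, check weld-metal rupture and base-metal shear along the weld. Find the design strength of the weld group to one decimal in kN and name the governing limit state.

Weld metal: throat = 0.707×8 = 5.656 mm, L = 178 mm. φR_n = 0.75 × 0.6 × 490 × 5.656 × 178 = 222.0 kN.
Base metal shear (8 mm plate): yield φR_n = 1.0×0.6×300×8×178 = 256.3 kN; rupture φR_n = 0.75×0.6×450×8×178 = 288.4 kN; take 256.3 kN (yield).
Governing: min(222.0, 256.3) = 222.0 kN → weld metal.

222.0 kN (weld metal governs)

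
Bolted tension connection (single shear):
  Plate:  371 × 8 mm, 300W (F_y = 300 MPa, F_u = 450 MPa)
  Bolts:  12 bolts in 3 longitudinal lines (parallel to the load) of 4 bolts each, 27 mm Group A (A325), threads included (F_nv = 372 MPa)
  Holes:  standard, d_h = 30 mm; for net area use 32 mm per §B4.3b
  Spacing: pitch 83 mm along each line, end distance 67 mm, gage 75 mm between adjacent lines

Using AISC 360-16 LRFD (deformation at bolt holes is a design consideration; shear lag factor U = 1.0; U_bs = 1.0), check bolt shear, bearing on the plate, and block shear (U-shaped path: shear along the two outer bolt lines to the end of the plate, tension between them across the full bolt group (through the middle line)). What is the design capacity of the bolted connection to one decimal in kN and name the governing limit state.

893.2 kN (block shear governs)

Bolt shear: A_b = π(27)²/4 = 572.56 mm². φR_n = 0.75 × 372 × 572.56 × 12 × 1 = 1916.9 kN.
Bearing (8 mm plate, F_u = 450 MPa): end bolts L_c = 67 − 30/2 = 52, R_n = min(1.2×52×8×450, 2.4×27×8×450) = 224.64 kN/bolt; interior L_c = 83 − 30 = 53, R_n = 228.96 kN/bolt. φR_n = 0.75 × (3×224.64 + 9×228.96) = 2050.9 kN.
Block shear: shear path 2×[67+3×83] = 2×316 mm, A_gv = 5056, A_nv = 2×(316 − 3.5×32)×8 = 3264 mm²; tension across gage: (150 − 2×32)×8 = 688 mm². R_n = min(0.6×450×3264, 0.6×300×5056) + 1.0×450×688 = min(881.28, 910.08) + 309.6 = 1190.9 kN. φR_n = 0.75 × 1190.9 = 893.2 kN.
Governing: min(1916.9, 2050.9, 893.2) = 893.2 kN → block shear.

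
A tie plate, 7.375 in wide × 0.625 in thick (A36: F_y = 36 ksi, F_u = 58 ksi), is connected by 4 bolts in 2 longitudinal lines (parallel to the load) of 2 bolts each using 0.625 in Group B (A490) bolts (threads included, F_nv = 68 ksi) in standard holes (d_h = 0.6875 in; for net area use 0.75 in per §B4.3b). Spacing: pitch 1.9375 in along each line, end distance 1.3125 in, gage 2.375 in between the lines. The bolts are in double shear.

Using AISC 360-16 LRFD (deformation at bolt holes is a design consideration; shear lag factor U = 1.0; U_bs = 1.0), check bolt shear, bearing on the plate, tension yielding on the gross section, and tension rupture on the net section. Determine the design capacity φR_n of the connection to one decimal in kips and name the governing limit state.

Bolt shear: A_b = π(0.625)²/4 = 0.3068 in². φR_n = 0.75 × 68 × 0.3068 × 4 × 2 = 125.2 kips.
Bearing (0.625 in plate, F_u = 58 ksi): end bolts L_c = 1.3125 − 0.6875/2 = 0.96875, R_n = min(1.2×0.96875×0.625×58, 2.4×0.625×0.625×58) = 42.141 kips/bolt; interior L_c = 1.9375 − 0.6875 = 1.25, R_n = 54.375 kips/bolt. φR_n = 0.75 × (2×42.141 + 2×54.375) = 144.8 kips.
Tension yield (gross): A_g = 7.375×0.625 = 4.6094 in². φR_n = 0.90 × 36 × 4.6094 = 149.3 kips.
Tension rupture (net): A_n = (7.375 − 2×0.75)×0.625 = 3.6719 in² (U = 1.0, A_e = A_n). φR_n = 0.75 × 58 × 3.6719 = 159.7 kips.
Governing: min(125.2, 144.8, 149.3, 159.7) = 125.2 kips → bolt shear.

125.2 kips (bolt shear governs)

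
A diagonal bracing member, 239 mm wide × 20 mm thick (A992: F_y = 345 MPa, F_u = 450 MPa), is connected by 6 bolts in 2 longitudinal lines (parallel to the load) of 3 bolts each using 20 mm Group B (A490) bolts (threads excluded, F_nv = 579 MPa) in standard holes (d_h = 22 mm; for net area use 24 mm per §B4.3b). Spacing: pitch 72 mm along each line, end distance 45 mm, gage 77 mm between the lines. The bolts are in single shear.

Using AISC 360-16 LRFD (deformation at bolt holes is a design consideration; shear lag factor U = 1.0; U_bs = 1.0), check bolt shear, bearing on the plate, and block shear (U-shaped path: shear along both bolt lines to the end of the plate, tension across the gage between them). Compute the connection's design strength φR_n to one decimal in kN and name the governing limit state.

Bolt shear: A_b = π(20)²/4 = 314.16 mm². φR_n = 0.75 × 579 × 314.16 × 6 × 1 = 818.5 kN.
Bearing (20 mm plate, F_u = 450 MPa): end bolts L_c = 45 − 22/2 = 34, R_n = min(1.2×34×20×450, 2.4×20×20×450) = 367.2 kN/bolt; interior L_c = 72 − 22 = 50, R_n = 432 kN/bolt. φR_n = 0.75 × (2×367.2 + 4×432) = 1846.8 kN.
Block shear: shear path 2×[45+2×72] = 2×189 mm, A_gv = 7560, A_nv = 2×(189 − 2.5×24)×20 = 5160 mm²; tension across gage: (77 − 1×24)×20 = 1060 mm². R_n = min(0.6×450×5160, 0.6×345×7560) + 1.0×450×1060 = min(1393.2, 1564.9) + 477 = 1870.2 kN. φR_n = 0.75 × 1870.2 = 1402.7 kN.
Governing: min(818.5, 1846.8, 1402.7) = 818.5 kN → bolt shear.

818.5 kN (bolt shear governs)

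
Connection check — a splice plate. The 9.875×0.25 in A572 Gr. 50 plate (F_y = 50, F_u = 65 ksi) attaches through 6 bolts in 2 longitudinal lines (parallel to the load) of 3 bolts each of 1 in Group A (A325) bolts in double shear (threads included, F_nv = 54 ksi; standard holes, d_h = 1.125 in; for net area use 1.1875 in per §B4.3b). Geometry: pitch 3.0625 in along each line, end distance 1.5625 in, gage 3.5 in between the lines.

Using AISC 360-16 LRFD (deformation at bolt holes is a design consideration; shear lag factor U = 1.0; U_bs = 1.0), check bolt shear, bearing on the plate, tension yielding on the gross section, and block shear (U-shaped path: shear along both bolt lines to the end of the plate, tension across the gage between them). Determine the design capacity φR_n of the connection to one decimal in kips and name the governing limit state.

97.2 kips (block shear governs)

Bolt shear: A_b = π(1)²/4 = 0.7854 in². φR_n = 0.75 × 54 × 0.7854 × 6 × 2 = 381.7 kips.
Bearing (0.25 in plate, F_u = 65 ksi): end bolts L_c = 1.5625 − 1.125/2 = 1, R_n = min(1.2×1×0.25×65, 2.4×1×0.25×65) = 19.5 kips/bolt; interior L_c = 3.0625 − 1.125 = 1.9375, R_n = 37.781 kips/bolt. φR_n = 0.75 × (2×19.5 + 4×37.781) = 142.6 kips.
Tension yield (gross): A_g = 9.875×0.25 = 2.4688 in². φR_n = 0.90 × 50 × 2.4688 = 111.1 kips.
Block shear: shear path 2×[1.5625+2×3.0625] = 2×7.6875 in, A_gv = 3.8438, A_nv = 2×(7.6875 − 2.5×1.1875)×0.25 = 2.3594 in²; tension across gage: (3.5 − 1×1.1875)×0.25 = 0.57813 in². R_n = min(0.6×65×2.3594, 0.6×50×3.8438) + 1.0×65×0.57813 = min(92.017, 115.31) + 37.578 = 129.6 kips. φR_n = 0.75 × 129.6 = 97.2 kips.
Governing: min(381.7, 142.6, 111.1, 97.2) = 97.2 kips → block shear.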